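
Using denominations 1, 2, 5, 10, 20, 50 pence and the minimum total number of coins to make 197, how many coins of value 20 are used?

197 − 3×50→47 − 2×20→7 − 1×5→2 − 1×2→0
Count of 20: 2

2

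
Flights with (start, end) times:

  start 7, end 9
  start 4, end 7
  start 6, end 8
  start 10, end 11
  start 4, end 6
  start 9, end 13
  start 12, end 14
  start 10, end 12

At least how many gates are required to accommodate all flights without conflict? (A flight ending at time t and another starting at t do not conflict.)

3

The answer is the maximum number of intervals overlapping at any instant.
Events (time:±→running): 4:+→1 4:+→2 6:-→1 6:+→2 7:-→1 7:+→2 8:-→1 9:-→0 9:+→1 10:+→2 10:+→3 … peak 3.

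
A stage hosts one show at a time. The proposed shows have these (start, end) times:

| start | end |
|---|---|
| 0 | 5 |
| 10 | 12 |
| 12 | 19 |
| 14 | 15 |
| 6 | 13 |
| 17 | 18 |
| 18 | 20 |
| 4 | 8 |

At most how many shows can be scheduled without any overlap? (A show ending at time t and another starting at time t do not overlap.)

Sorted by end: (0,5)  (4,8)  (10,12)  (6,13)  (14,15)  (17,18)  (12,19)  (18,20)
take (0,5); skip (4,8); take (10,12); skip (6,13); take (14,15); take (17,18); skip (12,19); take (18,20).
Selected 5 shows.

5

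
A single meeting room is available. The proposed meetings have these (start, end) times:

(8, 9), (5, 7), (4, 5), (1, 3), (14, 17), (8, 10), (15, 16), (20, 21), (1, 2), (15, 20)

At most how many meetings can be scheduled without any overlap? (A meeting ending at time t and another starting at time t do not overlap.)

6

Sort by end time and greedily take each interval whose start is ≥ the last chosen end.
Sorted by end: (1,2)  (1,3)  (4,5)  (5,7)  (8,9)  (8,10)  (15,16)  (14,17)  (15,20)  (20,21)
take (1,2); skip (1,3); take (4,5); take (5,7); take (8,9); take (15,16); skip (14,17); skip (15,20); take (20,21).
Selected 6 meetings.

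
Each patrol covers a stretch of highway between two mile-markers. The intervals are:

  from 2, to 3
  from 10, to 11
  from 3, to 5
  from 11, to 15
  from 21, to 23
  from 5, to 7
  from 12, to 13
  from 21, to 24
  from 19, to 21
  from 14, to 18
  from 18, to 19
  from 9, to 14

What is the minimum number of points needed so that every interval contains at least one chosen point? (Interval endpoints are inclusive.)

By right end: [2,3]  [3,5]  [5,7]  [10,11]  [12,13]  [9,14]  [11,15]  [14,18]  [18,19]  [19,21]  [21,23]  [21,24]
[2,3] uncovered → point at 3; [5,7] uncovered → point at 7; [10,11] uncovered → point at 11; [12,13] uncovered → point at 13; [14,18] uncovered → point at 18; [19,21] uncovered → point at 21.
Points: 3, 7, 11, 13, 18, 21 (6 total).

6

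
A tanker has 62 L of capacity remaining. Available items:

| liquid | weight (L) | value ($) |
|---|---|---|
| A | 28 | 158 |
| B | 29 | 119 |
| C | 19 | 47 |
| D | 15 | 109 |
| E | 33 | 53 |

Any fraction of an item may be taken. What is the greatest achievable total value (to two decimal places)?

Sort by value per unit weight and fill in that order.
Order: D (109/15=7.27) > A (158/28=5.64) > B (119/29=4.10) > C (47/19=2.47) > E (53/33=1.61)
Fill: take D (15 @ 109) → take A (28 @ 158) → take 19/29 of B → 77.97; 62/62 used.
Total value = 344.97

344.97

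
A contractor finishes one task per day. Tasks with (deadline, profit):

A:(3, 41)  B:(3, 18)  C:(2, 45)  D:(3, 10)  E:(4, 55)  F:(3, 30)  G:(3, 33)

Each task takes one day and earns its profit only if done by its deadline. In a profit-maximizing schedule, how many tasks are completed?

4

Sort by profit descending; place each in the latest free slot ≤ its deadline.
By profit: E(d4,55), C(d2,45), A(d3,41), G(d3,33), F(d3,30), B(d3,18), D(d3,10)
E→slot 4; C→slot 2; A→slot 3; G→slot 1; F skipped; B skipped; D skipped.
4 of 7 scheduled.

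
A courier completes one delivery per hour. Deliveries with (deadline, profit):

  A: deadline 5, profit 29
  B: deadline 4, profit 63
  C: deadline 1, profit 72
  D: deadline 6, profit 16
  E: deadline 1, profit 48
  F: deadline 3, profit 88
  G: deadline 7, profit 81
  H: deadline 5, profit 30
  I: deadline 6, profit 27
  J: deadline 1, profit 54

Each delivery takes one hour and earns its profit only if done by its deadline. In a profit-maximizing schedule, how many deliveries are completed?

Profit order: F=88 G=81 C=72 B=63 J=54 E=48 H=30 A=29 I=27 D=16
Assign: F→slot 3, G→slot 7, C→slot 1, B→slot 4, J skipped, E skipped, H→slot 5, A→slot 2, I→slot 6, D skipped.
Slots: [1:C] [2:A] [3:F] [4:B] [5:H] [6:I] [7:G]
7 of 10 scheduled.

7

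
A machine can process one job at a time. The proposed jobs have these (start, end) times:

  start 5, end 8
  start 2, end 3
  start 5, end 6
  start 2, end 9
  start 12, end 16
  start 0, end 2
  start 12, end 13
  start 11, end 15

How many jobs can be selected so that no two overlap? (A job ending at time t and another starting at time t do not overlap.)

Sorted by end: (0,2)  (2,3)  (5,6)  (5,8)  (2,9)  (12,13)  (11,15)  (12,16)
take (0,2); take (2,3); take (5,6); skip (2,9); take (12,13); skip (11,15).
Selected 4 jobs.

4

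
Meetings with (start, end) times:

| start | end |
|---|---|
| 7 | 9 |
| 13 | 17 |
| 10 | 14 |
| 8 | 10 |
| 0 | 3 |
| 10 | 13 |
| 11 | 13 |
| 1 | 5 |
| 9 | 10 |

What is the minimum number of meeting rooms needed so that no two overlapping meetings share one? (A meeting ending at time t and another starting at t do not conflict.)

3

The answer is the maximum number of intervals overlapping at any instant.
Events (time:±→running): 0:+→1 1:+→2 3:-→1 5:-→0 7:+→1 8:+→2 9:-→1 9:+→2 10:-→1 10:-→0 10:+→1 10:+→2 11:+→3 … peak 3.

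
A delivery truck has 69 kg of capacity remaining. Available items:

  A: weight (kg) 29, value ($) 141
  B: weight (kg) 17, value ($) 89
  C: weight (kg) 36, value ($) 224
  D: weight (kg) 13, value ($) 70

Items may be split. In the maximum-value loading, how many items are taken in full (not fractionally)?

3

Order: C (224/36=6.22) > D (70/13=5.38) > B (89/17=5.24) > A (141/29=4.86)
Fill: take C (36 @ 224) → take D (13 @ 70) → take B (17 @ 89) → take 3/29 of A → 14.59; 69/69 used.
3 item(s) taken whole; one partial (take 3/29 of A).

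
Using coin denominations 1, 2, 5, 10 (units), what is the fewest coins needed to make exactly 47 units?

6

Use the largest denomination that fits, subtract, and repeat.
47 = 4×10 + 1×5 + 1×2
Total coins = 4 + 1 + 1 = 6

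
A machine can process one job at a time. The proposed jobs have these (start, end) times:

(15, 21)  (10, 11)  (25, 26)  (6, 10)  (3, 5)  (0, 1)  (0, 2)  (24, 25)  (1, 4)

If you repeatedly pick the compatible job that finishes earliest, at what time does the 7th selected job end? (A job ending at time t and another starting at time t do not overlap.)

26

Sorted by end: (0,1)  (0,2)  (1,4)  (3,5)  (6,10)  (10,11)  (15,21)  (24,25)  (25,26)
take (0,1); take (1,4); take (6,10); take (10,11); take (15,21); take (24,25); take (25,26).
Selected: (0,1) (1,4) (6,10) (10,11) (15,21) (24,25) (25,26)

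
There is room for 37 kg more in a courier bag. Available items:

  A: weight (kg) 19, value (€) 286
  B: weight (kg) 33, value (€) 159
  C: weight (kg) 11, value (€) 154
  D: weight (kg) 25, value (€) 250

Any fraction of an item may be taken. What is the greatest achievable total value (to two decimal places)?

510.00

Sort by value per unit weight and fill in that order.
Order: A (286/19=15.05) > C (154/11=14.00) > D (250/25=10.00) > B (159/33=4.82)
Fill: take A (19 @ 286) → take C (11 @ 154) → take 7/25 of D → 70.00; 37/37 used.
Total value = 510.00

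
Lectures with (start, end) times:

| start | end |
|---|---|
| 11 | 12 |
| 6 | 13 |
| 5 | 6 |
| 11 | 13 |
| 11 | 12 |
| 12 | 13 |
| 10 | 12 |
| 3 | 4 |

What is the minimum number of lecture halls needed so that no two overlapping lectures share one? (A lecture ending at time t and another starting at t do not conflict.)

The answer is the maximum number of intervals overlapping at any instant.
starts: [3, 5, 6, 10, 11, 11, 11, 12]
ends:   [4, 6, 12, 12, 12, 13, 13, 13]
s3→1 e4→0 s5→1 e6→0 s6→1 s10→2 s11→3 s11→4 s11→5  — peak 5.

5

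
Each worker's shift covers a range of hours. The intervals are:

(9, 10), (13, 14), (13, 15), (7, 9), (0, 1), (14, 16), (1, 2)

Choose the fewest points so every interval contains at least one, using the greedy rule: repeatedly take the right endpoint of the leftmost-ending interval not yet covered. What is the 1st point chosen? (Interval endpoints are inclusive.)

1

Sorted: [0,1] [1,2] [7,9] [9,10] [13,14] [13,15] [14,16]
{[0,1],[1,2]} hit by 1; {[7,9],[9,10]} hit by 9; {[13,14],[13,15],[14,16]} hit by 14.
Points: 1, 9, 14 (3 total).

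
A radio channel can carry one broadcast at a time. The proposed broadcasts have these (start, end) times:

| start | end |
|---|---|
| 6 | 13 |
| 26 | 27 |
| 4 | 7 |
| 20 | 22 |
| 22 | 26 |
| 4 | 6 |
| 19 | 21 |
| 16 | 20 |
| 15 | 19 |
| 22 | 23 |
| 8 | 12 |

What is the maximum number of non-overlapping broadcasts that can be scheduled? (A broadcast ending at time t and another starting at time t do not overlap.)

6

Order by finish time; keep every interval that doesn't clash with the previous kept one.
Sorted by end: (4,6)  (4,7)  (8,12)  (6,13)  (15,19)  (16,20)  (19,21)  (20,22)  (22,23)  (22,26)  (26,27)
take (4,6); take (8,12); take (15,19); take (19,21); take (22,23); take (26,27).
Selected 6 broadcasts.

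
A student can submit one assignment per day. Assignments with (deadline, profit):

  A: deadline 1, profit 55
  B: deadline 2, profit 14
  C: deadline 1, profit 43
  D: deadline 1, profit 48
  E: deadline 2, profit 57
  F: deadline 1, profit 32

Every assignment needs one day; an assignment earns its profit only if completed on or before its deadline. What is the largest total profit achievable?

112

Take jobs in profit order; each goes to the latest open slot no later than its deadline.
By profit: E(d2,57), A(d1,55), D(d1,48), C(d1,43), F(d1,32), B(d2,14)
E→slot 2; A→slot 1; D skipped; C skipped; F skipped; B skipped.
Profit = 55 + 57 = 112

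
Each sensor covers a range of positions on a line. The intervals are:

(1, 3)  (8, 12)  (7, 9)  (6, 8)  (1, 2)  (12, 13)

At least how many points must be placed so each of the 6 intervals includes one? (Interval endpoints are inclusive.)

3

Sort by right endpoint; whenever an interval is uncovered, place a point at its right end.
By right end: [1,2]  [1,3]  [6,8]  [7,9]  [8,12]  [12,13]
[1,2] uncovered → point at 2; [6,8] uncovered → point at 8; [12,13] uncovered → point at 13.
Points: 2, 8, 13 (3 total).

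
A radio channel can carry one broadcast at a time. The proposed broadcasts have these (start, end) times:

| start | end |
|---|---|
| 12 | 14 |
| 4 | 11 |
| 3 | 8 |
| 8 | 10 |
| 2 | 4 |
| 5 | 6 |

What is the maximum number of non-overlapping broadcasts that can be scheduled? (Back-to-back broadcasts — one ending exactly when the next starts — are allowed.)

Greedy by earliest finish: after sorting by end time, pick each interval compatible with the last pick.
By end time: (2,4), (5,6), (3,8), (8,10), (4,11), (12,14).
Pick (2,4); next start ≥ 4 → (5,6); next start ≥ 6 → (8,10); next start ≥ 10 → (12,14).
Selected 4 broadcasts.

4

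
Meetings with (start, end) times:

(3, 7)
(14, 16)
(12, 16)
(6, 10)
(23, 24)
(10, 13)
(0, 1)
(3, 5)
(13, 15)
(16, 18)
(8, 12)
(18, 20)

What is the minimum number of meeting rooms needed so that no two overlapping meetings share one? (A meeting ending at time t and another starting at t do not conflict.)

Count concurrent intervals with a sweep; the peak is the room count.
Events (time:±→running): 0:+→1 1:-→0 3:+→1 3:+→2 5:-→1 6:+→2 7:-→1 8:+→2 10:-→1 10:+→2 12:-→1 12:+→2 13:-→1 13:+→2 14:+→3 … peak 3.

3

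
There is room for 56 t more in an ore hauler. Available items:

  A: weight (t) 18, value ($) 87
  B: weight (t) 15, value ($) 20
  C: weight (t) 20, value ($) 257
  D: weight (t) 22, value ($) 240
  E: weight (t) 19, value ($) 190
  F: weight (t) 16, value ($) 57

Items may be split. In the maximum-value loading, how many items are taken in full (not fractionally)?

2

Ratios (sorted): C 12.85, D 10.91, E 10.00, A 4.83, F 3.56, B 1.33
take C (20 @ 257); take D (22 @ 240); take 14/19 of E → 140.00. Capacity used 56/56.
2 item(s) taken whole; one partial (take 14/19 of E).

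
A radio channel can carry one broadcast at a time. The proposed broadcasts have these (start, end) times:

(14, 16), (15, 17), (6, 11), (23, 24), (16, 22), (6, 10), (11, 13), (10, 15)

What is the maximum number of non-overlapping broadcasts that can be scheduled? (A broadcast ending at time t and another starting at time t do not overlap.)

5

Order by finish time; keep every interval that doesn't clash with the previous kept one.
Sorted by end: (6,10)  (6,11)  (11,13)  (10,15)  (14,16)  (15,17)  (16,22)  (23,24)
take (6,10); skip (6,11); take (11,13); take (14,16); take (16,22); take (23,24).
Selected 5 broadcasts.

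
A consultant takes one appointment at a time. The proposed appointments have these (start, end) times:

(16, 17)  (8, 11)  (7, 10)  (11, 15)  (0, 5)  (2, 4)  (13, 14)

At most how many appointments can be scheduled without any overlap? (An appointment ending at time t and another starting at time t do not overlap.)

By end time: (2,4), (0,5), (7,10), (8,11), (13,14), (11,15), (16,17).
Pick (2,4); next start ≥ 4 → (7,10); next start ≥ 10 → (13,14); next start ≥ 14 → (16,17).
Selected 4 appointments.

4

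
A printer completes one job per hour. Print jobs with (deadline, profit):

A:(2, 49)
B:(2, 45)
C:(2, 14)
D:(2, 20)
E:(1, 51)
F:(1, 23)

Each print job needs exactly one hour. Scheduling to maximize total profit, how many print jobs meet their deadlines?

Profit order: E=51 A=49 B=45 F=23 D=20 C=14
Assign: E→slot 1, A→slot 2, B skipped, F skipped, D skipped, C skipped.
Slots: [1:E] [2:A]
2 of 6 scheduled.

2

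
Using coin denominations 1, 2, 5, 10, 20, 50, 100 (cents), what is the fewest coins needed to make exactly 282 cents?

Greedy: take as many of the largest coin as possible, then repeat with the remainder.
282 = 2×100 + 1×50 + 1×20 + 1×10 + 1×2
Total coins = 2 + 1 + 1 + 1 + 1 = 6

6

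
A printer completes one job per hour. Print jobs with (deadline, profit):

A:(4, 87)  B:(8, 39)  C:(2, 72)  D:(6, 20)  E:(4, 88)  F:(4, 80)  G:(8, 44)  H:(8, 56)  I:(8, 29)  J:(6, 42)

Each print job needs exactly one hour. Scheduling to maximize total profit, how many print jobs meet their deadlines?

8

Sort by profit descending; place each in the latest free slot ≤ its deadline.
Profit order: E=88 A=87 F=80 C=72 H=56 G=44 J=42 B=39 I=29 D=20
Assign: E→slot 4, A→slot 3, F→slot 2, C→slot 1, H→slot 8, G→slot 7, J→slot 6, B→slot 5, I skipped, D skipped.
Slots: [1:C] [2:F] [3:A] [4:E] [5:B] [6:J] [7:G] [8:H]
8 of 10 scheduled.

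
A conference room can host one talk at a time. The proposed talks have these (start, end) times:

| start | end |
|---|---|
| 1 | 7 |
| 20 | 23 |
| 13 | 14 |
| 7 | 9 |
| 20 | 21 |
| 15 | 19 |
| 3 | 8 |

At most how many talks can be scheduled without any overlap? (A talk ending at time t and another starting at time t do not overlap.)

5

Greedy by earliest finish: after sorting by end time, pick each interval compatible with the last pick.
By end time: (1,7), (3,8), (7,9), (13,14), (15,19), (20,21), (20,23).
Pick (1,7); next start ≥ 7 → (7,9); next start ≥ 9 → (13,14); next start ≥ 14 → (15,19); next start ≥ 19 → (20,21).
Selected 5 talks.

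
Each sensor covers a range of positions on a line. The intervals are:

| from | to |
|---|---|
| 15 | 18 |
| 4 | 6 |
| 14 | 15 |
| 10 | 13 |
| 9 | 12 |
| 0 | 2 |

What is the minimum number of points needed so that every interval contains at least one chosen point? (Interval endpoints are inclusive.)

4

By right end: [0,2]  [4,6]  [9,12]  [10,13]  [14,15]  [15,18]
[0,2] uncovered → point at 2; [4,6] uncovered → point at 6; [9,12] uncovered → point at 12; [14,15] uncovered → point at 15.
Points: 2, 6, 12, 15 (4 total).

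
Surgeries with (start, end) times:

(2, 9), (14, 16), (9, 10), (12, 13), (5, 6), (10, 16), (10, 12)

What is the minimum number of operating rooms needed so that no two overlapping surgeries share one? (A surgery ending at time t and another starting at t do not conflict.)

Count concurrent intervals with a sweep; the peak is the room count.
starts: [2, 5, 9, 10, 10, 12, 14]
ends:   [6, 9, 10, 12, 13, 16, 16]
s2→1 s5→2  — peak 2.

2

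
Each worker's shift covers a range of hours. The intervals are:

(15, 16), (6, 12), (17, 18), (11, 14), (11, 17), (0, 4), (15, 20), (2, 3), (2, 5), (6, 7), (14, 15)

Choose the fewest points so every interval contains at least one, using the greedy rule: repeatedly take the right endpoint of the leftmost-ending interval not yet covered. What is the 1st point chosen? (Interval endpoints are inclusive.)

3

Sort by right endpoint; whenever an interval is uncovered, place a point at its right end.
Sorted: [2,3] [0,4] [2,5] [6,7] [6,12] [11,14] [14,15] [15,16] [11,17] [17,18] [15,20]
{[2,3],[0,4],[2,5]} hit by 3; {[6,7],[6,12]} hit by 7; {[11,14],[14,15]} hit by 14; {[15,16],[11,17]} hit by 16; {[17,18],[15,20]} hit by 18.
Points: 3, 7, 14, 16, 18 (5 total).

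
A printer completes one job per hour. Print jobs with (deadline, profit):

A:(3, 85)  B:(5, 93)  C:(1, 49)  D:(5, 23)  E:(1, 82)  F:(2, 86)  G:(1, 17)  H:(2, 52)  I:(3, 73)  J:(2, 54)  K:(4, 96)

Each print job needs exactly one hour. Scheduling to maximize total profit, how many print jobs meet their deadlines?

5

Profit order: K=96 B=93 F=86 A=85 E=82 I=73 J=54 H=52 C=49 D=23 G=17
Assign: K→slot 4, B→slot 5, F→slot 2, A→slot 3, E→slot 1, I skipped, J skipped, H skipped, C skipped, D skipped, G skipped.
Slots: [1:E] [2:F] [3:A] [4:K] [5:B]
5 of 11 scheduled.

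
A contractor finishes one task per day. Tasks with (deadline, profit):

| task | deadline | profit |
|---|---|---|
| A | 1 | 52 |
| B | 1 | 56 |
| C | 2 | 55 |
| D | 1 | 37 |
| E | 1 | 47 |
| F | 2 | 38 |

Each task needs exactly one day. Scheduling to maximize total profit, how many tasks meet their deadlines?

Take jobs in profit order; each goes to the latest open slot no later than its deadline.
Profit order: B=56 C=55 A=52 E=47 F=38 D=37
Assign: B→slot 1, C→slot 2, A skipped, E skipped, F skipped, D skipped.
Slots: [1:B] [2:C]
2 of 6 scheduled.

2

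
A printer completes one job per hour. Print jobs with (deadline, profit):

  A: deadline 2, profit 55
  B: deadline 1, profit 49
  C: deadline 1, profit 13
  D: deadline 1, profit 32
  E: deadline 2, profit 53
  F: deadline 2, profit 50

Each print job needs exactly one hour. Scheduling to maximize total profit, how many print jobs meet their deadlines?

2

By profit: A(d2,55), E(d2,53), F(d2,50), B(d1,49), D(d1,32), C(d1,13)
A→slot 2; E→slot 1; F skipped; B skipped; D skipped; C skipped.
2 of 6 scheduled.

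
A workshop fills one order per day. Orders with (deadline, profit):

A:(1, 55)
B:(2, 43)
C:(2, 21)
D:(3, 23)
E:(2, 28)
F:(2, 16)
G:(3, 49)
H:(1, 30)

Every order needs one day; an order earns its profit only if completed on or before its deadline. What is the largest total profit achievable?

Profit order: A=55 G=49 B=43 H=30 E=28 D=23 C=21 F=16
Assign: A→slot 1, G→slot 3, B→slot 2, H skipped, E skipped, D skipped, C skipped, F skipped.
Slots: [1:A] [2:B] [3:G]
Profit = 55 + 43 + 49 = 147

147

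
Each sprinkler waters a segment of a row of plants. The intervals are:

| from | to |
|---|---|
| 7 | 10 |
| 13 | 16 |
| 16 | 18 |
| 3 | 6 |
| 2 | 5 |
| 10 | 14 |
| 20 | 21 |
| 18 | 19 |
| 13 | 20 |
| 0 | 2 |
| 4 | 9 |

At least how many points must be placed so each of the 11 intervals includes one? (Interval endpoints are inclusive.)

Sort by right endpoint; whenever an interval is uncovered, place a point at its right end.
By right end: [0,2]  [2,5]  [3,6]  [4,9]  [7,10]  [10,14]  [13,16]  [16,18]  [18,19]  [13,20]  [20,21]
[0,2] uncovered → point at 2; [3,6] uncovered → point at 6; [7,10] uncovered → point at 10; [13,16] uncovered → point at 16; [18,19] uncovered → point at 19; [20,21] uncovered → point at 21.
Points: 2, 6, 10, 16, 19, 21 (6 total).

6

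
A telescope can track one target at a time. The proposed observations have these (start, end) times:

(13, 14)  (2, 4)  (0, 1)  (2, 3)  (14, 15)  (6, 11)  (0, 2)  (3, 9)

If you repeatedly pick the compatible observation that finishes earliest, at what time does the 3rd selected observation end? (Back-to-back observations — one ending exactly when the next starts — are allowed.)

Greedy by earliest finish: after sorting by end time, pick each interval compatible with the last pick.
Sorted by end: (0,1)  (0,2)  (2,3)  (2,4)  (3,9)  (6,11)  (13,14)  (14,15)
take (0,1); skip (0,2); take (2,3); take (3,9); skip (6,11); take (13,14); take (14,15).
Selected: (0,1) (2,3) (3,9) (13,14) (14,15)

9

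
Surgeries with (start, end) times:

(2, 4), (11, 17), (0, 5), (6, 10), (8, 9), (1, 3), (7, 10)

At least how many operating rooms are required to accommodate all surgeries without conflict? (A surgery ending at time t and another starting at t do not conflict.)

3

The answer is the maximum number of intervals overlapping at any instant.
Events (time:±→running): 0:+→1 1:+→2 2:+→3 … peak 3.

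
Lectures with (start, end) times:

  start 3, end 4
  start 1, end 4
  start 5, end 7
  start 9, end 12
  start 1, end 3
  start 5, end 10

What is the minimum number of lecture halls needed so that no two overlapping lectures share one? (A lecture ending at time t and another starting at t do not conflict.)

Events (time:±→running): 1:+→1 1:+→2 … peak 2.

2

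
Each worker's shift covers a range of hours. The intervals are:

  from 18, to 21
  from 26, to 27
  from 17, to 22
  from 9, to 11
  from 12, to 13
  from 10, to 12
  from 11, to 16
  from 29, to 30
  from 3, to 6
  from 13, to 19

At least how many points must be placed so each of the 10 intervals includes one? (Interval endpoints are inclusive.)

By right end: [3,6]  [9,11]  [10,12]  [12,13]  [11,16]  [13,19]  [18,21]  [17,22]  [26,27]  [29,30]
[3,6] uncovered → point at 6; [9,11] uncovered → point at 11; [12,13] uncovered → point at 13; [18,21] uncovered → point at 21; [26,27] uncovered → point at 27; [29,30] uncovered → point at 30.
Points: 6, 11, 13, 21, 27, 30 (6 total).

6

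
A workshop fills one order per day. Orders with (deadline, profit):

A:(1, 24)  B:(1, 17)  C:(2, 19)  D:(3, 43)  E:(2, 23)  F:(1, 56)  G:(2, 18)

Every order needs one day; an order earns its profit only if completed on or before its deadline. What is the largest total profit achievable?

122

By profit: F(d1,56), D(d3,43), A(d1,24), E(d2,23), C(d2,19), G(d2,18), B(d1,17)
F→slot 1; D→slot 3; A skipped; E→slot 2; C skipped; G skipped; B skipped.
Profit = 56 + 23 + 43 = 122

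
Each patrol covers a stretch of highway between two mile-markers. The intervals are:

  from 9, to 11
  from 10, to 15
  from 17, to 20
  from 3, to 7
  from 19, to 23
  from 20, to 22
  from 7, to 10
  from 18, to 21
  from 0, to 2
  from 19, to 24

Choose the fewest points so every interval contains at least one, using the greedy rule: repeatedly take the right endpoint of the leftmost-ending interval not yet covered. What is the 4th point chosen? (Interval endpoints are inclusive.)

Sort by right endpoint; whenever an interval is uncovered, place a point at its right end.
Sorted: [0,2] [3,7] [7,10] [9,11] [10,15] [17,20] [18,21] [20,22] [19,23] [19,24]
{[0,2]} hit by 2; {[3,7],[7,10]} hit by 7; {[9,11],[10,15]} hit by 11; {[17,20],[18,21],[20,22],[19,23],[19,24]} hit by 20.
Points: 2, 7, 11, 20 (4 total).

20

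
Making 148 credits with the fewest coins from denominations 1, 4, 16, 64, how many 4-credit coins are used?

1

148 − 2×64→20 − 1×16→4 − 1×4→0
Count of 4: 1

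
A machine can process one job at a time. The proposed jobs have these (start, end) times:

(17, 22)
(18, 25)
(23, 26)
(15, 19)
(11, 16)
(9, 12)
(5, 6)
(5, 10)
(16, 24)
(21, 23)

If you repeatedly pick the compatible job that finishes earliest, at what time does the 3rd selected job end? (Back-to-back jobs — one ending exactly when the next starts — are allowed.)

19

Sorted by end: (5,6)  (5,10)  (9,12)  (11,16)  (15,19)  (17,22)  (21,23)  (16,24)  (18,25)  (23,26)
take (5,6); take (9,12); take (15,19); skip (17,22); take (21,23); skip (16,24); take (23,26).
Selected: (5,6) (9,12) (15,19) (21,23) (23,26)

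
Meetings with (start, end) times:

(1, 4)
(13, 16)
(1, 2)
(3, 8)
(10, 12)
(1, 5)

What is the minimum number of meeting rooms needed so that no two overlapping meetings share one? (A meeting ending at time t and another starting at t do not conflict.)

Count concurrent intervals with a sweep; the peak is the room count.
starts: [1, 1, 1, 3, 10, 13]
ends:   [2, 4, 5, 8, 12, 16]
s1→1 s1→2 s1→3  — peak 3.

3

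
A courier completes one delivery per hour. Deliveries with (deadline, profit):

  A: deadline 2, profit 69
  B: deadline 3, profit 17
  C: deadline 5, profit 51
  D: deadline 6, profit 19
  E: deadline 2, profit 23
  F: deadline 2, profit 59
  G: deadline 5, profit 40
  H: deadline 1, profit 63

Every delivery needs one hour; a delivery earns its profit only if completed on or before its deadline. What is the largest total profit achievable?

Profit order: A=69 H=63 F=59 C=51 G=40 E=23 D=19 B=17
Assign: A→slot 2, H→slot 1, F skipped, C→slot 5, G→slot 4, E skipped, D→slot 6, B→slot 3.
Slots: [1:H] [2:A] [3:B] [4:G] [5:C] [6:D]
Profit = 63 + 69 + 17 + 40 + 51 + 19 = 259

259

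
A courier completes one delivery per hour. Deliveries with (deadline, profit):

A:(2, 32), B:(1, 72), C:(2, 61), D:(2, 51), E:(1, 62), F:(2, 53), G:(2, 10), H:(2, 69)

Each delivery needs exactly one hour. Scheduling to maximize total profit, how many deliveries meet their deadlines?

2

By profit: B(d1,72), H(d2,69), E(d1,62), C(d2,61), F(d2,53), D(d2,51), A(d2,32), G(d2,10)
B→slot 1; H→slot 2; E skipped; C skipped; F skipped; D skipped; A skipped; G skipped.
2 of 8 scheduled.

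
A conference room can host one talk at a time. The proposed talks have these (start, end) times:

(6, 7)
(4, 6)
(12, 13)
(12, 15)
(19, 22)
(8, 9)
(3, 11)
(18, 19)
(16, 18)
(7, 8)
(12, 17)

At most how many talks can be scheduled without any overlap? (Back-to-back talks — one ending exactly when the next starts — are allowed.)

8

Order by finish time; keep every interval that doesn't clash with the previous kept one.
Sorted by end: (4,6)  (6,7)  (7,8)  (8,9)  (3,11)  (12,13)  (12,15)  (12,17)  (16,18)  (18,19)  (19,22)
take (4,6); take (6,7); take (7,8); take (8,9); take (12,13); take (16,18); take (18,19); take (19,22).
Selected 8 talks.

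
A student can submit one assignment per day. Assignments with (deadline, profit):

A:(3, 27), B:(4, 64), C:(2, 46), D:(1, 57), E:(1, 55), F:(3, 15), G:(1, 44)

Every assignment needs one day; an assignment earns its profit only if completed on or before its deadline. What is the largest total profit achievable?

194

Profit order: B=64 D=57 E=55 C=46 G=44 A=27 F=15
Assign: B→slot 4, D→slot 1, E skipped, C→slot 2, G skipped, A→slot 3, F skipped.
Slots: [1:D] [2:C] [3:A] [4:B]
Profit = 57 + 46 + 27 + 64 = 194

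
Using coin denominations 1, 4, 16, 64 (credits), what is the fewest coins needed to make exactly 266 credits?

8

266 = 4×64 + 2×4 + 2×1
Total coins = 4 + 2 + 2 = 8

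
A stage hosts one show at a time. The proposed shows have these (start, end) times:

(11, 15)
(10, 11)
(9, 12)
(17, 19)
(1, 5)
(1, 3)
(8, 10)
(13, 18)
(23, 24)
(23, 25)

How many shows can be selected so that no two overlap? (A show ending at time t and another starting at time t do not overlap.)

6

Order by finish time; keep every interval that doesn't clash with the previous kept one.
By end time: (1,3), (1,5), (8,10), (10,11), (9,12), (11,15), (13,18), (17,19), (23,24), (23,25).
Pick (1,3); next start ≥ 3 → (8,10); next start ≥ 10 → (10,11); next start ≥ 11 → (11,15); next start ≥ 15 → (17,19); next start ≥ 19 → (23,24).
Selected 6 shows.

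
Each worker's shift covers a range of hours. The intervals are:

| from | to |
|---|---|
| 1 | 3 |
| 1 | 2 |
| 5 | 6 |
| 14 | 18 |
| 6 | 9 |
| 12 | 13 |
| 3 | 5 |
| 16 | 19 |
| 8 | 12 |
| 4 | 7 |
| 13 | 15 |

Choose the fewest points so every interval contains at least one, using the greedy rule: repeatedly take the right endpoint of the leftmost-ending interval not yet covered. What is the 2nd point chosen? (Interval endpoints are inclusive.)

Sorted: [1,2] [1,3] [3,5] [5,6] [4,7] [6,9] [8,12] [12,13] [13,15] [14,18] [16,19]
{[1,2],[1,3]} hit by 2; {[3,5],[5,6],[4,7]} hit by 5; {[6,9],[8,12]} hit by 9; {[12,13],[13,15]} hit by 13; {[14,18],[16,19]} hit by 18.
Points: 2, 5, 9, 13, 18 (5 total).

5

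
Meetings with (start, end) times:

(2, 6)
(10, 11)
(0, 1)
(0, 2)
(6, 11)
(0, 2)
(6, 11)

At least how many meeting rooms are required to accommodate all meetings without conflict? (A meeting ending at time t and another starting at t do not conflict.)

starts: [0, 0, 0, 2, 6, 6, 10]
ends:   [1, 2, 2, 6, 11, 11, 11]
s0→1 s0→2 s0→3  — peak 3.

3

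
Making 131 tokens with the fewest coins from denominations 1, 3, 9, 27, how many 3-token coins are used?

1

Greedy: take as many of the largest coin as possible, then repeat with the remainder.
131 − 4×27→23 − 2×9→5 − 1×3→2 − 2×1→0
Count of 3: 1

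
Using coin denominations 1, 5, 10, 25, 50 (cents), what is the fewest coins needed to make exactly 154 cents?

Use the largest denomination that fits, subtract, and repeat.
154 = 3×50 + 4×1
Total coins = 3 + 4 = 7

7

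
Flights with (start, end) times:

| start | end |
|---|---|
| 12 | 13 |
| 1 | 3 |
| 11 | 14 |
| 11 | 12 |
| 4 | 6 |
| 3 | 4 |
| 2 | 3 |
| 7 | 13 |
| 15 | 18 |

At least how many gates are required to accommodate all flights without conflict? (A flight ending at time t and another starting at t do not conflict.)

Events (time:±→running): 1:+→1 2:+→2 3:-→1 3:-→0 3:+→1 4:-→0 4:+→1 6:-→0 7:+→1 11:+→2 11:+→3 … peak 3.

3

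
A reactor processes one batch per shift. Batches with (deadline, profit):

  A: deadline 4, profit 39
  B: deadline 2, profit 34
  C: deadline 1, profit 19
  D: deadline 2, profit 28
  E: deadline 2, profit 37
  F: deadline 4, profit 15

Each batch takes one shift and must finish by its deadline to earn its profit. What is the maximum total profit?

125

Take jobs in profit order; each goes to the latest open slot no later than its deadline.
Profit order: A=39 E=37 B=34 D=28 C=19 F=15
Assign: A→slot 4, E→slot 2, B→slot 1, D skipped, C skipped, F→slot 3.
Slots: [1:B] [2:E] [3:F] [4:A]
Profit = 34 + 37 + 15 + 39 = 125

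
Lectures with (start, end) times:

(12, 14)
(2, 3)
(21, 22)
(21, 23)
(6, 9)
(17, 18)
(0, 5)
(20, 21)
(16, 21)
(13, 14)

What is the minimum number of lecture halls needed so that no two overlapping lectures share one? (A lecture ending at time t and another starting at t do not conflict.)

The answer is the maximum number of intervals overlapping at any instant.
starts: [0, 2, 6, 12, 13, 16, 17, 20, 21, 21]
ends:   [3, 5, 9, 14, 14, 18, 21, 21, 22, 23]
s0→1 s2→2  — peak 2.

2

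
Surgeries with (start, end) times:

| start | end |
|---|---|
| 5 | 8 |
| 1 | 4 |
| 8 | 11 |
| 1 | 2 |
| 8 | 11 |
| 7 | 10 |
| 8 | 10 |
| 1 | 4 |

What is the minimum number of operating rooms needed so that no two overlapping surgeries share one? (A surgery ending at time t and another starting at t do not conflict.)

starts: [1, 1, 1, 5, 7, 8, 8, 8]
ends:   [2, 4, 4, 8, 10, 10, 11, 11]
s1→1 s1→2 s1→3 e2→2 e4→1 e4→0 s5→1 s7→2 e8→1 s8→2 s8→3 s8→4  — peak 4.

4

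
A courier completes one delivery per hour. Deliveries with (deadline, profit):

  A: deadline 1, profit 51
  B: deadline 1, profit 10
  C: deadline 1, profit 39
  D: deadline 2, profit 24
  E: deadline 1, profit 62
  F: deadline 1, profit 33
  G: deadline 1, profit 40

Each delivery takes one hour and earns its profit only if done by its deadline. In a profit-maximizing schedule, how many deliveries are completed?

2

Profit order: E=62 A=51 G=40 C=39 F=33 D=24 B=10
Assign: E→slot 1, A skipped, G skipped, C skipped, F skipped, D→slot 2, B skipped.
Slots: [1:E] [2:D]
2 of 7 scheduled.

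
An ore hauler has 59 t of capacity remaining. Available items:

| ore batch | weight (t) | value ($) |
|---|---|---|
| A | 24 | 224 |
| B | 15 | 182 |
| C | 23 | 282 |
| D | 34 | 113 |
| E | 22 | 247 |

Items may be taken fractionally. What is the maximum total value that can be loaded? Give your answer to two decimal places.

699.77

Ratios (sorted): C 12.26, B 12.13, E 11.23, A 9.33, D 3.32
take C (23 @ 282); take B (15 @ 182); take 21/22 of E → 235.77. Capacity used 59/59.
Total value = 699.77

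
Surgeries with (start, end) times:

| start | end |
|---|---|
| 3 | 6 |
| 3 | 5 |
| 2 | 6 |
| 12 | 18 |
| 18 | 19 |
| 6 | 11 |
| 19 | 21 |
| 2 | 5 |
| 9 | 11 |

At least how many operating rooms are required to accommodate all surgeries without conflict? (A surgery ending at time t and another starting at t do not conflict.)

4

starts: [2, 2, 3, 3, 6, 9, 12, 18, 19]
ends:   [5, 5, 6, 6, 11, 11, 18, 19, 21]
s2→1 s2→2 s3→3 s3→4  — peak 4.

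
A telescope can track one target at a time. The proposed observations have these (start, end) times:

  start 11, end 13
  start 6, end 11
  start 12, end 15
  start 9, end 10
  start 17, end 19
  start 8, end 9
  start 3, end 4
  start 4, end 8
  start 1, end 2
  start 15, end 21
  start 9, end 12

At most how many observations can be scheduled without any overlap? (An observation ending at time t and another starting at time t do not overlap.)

By end time: (1,2), (3,4), (4,8), (8,9), (9,10), (6,11), (9,12), (11,13), (12,15), (17,19), (15,21).
Pick (1,2); next start ≥ 2 → (3,4); next start ≥ 4 → (4,8); next start ≥ 8 → (8,9); next start ≥ 9 → (9,10); next start ≥ 10 → (11,13); next start ≥ 13 → (17,19).
Selected 7 observations.

7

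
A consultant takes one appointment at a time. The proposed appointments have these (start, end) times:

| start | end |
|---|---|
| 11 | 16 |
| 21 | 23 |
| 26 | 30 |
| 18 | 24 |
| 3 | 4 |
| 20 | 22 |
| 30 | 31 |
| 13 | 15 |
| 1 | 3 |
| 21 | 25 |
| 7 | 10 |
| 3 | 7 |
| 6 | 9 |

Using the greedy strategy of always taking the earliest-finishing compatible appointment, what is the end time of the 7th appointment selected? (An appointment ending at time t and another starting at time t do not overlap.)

31

Order by finish time; keep every interval that doesn't clash with the previous kept one.
By end time: (1,3), (3,4), (3,7), (6,9), (7,10), (13,15), (11,16), (20,22), (21,23), (18,24), (21,25), (26,30), (30,31).
Pick (1,3); next start ≥ 3 → (3,4); next start ≥ 4 → (6,9); next start ≥ 9 → (13,15); next start ≥ 15 → (20,22); next start ≥ 22 → (26,30); next start ≥ 30 → (30,31).
Selected: (1,3) (3,4) (6,9) (13,15) (20,22) (26,30) (30,31)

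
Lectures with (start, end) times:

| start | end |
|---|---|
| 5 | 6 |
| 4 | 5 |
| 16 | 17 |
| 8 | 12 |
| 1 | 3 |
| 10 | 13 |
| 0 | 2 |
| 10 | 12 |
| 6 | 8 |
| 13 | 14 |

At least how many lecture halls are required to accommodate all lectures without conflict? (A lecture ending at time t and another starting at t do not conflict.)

Events (time:±→running): 0:+→1 1:+→2 2:-→1 3:-→0 4:+→1 5:-→0 5:+→1 6:-→0 6:+→1 8:-→0 8:+→1 10:+→2 10:+→3 … peak 3.

3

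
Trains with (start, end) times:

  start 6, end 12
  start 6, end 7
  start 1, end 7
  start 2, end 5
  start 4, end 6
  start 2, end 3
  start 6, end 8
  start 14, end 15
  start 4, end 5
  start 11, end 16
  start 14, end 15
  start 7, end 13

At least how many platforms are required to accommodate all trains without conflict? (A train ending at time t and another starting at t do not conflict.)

The answer is the maximum number of intervals overlapping at any instant.
Events (time:±→running): 1:+→1 2:+→2 2:+→3 3:-→2 4:+→3 4:+→4 … peak 4.

4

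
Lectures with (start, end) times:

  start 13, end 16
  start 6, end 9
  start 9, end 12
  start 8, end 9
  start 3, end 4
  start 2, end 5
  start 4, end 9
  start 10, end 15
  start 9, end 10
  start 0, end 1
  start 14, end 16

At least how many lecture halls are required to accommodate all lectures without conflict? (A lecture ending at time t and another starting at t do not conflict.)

3

The answer is the maximum number of intervals overlapping at any instant.
starts: [0, 2, 3, 4, 6, 8, 9, 9, 10, 13, 14]
ends:   [1, 4, 5, 9, 9, 9, 10, 12, 15, 16, 16]
s0→1 e1→0 s2→1 s3→2 e4→1 s4→2 e5→1 s6→2 s8→3  — peak 3.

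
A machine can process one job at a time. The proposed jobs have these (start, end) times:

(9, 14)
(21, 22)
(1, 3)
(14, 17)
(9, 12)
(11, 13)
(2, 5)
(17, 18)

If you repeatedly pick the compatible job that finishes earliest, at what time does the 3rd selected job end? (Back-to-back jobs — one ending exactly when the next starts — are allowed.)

Greedy by earliest finish: after sorting by end time, pick each interval compatible with the last pick.
By end time: (1,3), (2,5), (9,12), (11,13), (9,14), (14,17), (17,18), (21,22).
Pick (1,3); next start ≥ 3 → (9,12); next start ≥ 12 → (14,17); next start ≥ 17 → (17,18); next start ≥ 18 → (21,22).
Selected: (1,3) (9,12) (14,17) (17,18) (21,22)

17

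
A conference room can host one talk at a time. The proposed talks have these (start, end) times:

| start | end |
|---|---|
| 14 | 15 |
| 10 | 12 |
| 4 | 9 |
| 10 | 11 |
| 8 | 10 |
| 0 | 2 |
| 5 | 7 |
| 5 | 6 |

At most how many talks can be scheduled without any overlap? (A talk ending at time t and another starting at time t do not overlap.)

5

By end time: (0,2), (5,6), (5,7), (4,9), (8,10), (10,11), (10,12), (14,15).
Pick (0,2); next start ≥ 2 → (5,6); next start ≥ 6 → (8,10); next start ≥ 10 → (10,11); next start ≥ 11 → (14,15).
Selected 5 talks.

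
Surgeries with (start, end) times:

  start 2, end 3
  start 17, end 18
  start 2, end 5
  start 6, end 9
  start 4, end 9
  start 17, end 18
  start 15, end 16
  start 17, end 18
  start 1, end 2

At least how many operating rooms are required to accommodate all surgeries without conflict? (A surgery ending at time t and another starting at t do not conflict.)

3

Events (time:±→running): 1:+→1 2:-→0 2:+→1 2:+→2 3:-→1 4:+→2 5:-→1 6:+→2 9:-→1 9:-→0 15:+→1 16:-→0 17:+→1 17:+→2 17:+→3 … peak 3.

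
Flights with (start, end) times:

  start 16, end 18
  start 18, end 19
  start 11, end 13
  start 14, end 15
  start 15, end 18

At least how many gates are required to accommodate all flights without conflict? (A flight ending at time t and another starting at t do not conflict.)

Count concurrent intervals with a sweep; the peak is the room count.
Events (time:±→running): 11:+→1 13:-→0 14:+→1 15:-→0 15:+→1 16:+→2 … peak 2.

2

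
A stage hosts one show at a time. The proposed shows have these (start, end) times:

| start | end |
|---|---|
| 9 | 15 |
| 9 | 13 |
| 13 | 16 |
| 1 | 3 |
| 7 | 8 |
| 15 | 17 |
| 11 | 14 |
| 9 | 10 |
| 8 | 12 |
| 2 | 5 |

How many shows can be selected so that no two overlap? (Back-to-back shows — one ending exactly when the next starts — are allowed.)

5

Sort by end time and greedily take each interval whose start is ≥ the last chosen end.
By end time: (1,3), (2,5), (7,8), (9,10), (8,12), (9,13), (11,14), (9,15), (13,16), (15,17).
Pick (1,3); next start ≥ 3 → (7,8); next start ≥ 8 → (9,10); next start ≥ 10 → (11,14); next start ≥ 14 → (15,17).
Selected 5 shows.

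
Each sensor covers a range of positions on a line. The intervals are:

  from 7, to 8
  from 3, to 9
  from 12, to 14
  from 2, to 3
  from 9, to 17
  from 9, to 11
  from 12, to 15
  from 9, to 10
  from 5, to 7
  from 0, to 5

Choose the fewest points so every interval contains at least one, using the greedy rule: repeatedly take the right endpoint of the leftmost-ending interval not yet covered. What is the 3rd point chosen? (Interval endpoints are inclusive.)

10

Sorted: [2,3] [0,5] [5,7] [7,8] [3,9] [9,10] [9,11] [12,14] [12,15] [9,17]
{[2,3],[0,5]} hit by 3; {[5,7],[7,8],[3,9]} hit by 7; {[9,10],[9,11]} hit by 10; {[12,14],[12,15],[9,17]} hit by 14.
Points: 3, 7, 10, 14 (4 total).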